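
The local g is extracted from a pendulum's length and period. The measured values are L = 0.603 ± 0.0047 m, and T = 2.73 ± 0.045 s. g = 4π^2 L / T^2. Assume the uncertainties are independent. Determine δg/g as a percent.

For a monomial g ∝ L, T^-2, fractional errors add in quadrature:
  (1·δL/L)² = (1×0.00779)² = 6.08e-05;  (-2·δT/T)² = (-2×0.0165)² = 0.00109
δg/g = √(0.00115) = 0.0339

3.39%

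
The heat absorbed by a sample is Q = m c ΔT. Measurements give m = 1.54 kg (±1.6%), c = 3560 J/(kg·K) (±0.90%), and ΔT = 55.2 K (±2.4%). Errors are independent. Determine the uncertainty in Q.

9140 J

Relative error in a monomial: (δQ/Q)² = Σ (nᵢ · δxᵢ/xᵢ)².
  (1·δm/m)² = (1×0.0160)² = 0.000256;  (1·δc/c)² = (1×0.00900)² = 8.1e-05;  (1·δΔT/ΔT)² = (1×0.0240)² = 0.000576
δQ/Q = √(0.000913) = 0.0302
Q = 3.03e+05 J, so δQ = 0.0302 × 3.03e+05 = 9140 J.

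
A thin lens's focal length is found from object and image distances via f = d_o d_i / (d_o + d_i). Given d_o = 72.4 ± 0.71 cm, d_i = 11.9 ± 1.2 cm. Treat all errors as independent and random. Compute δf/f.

0.0866

∂f/∂d_o = (d_i/(d_o+d_i))² = 0.0199;  ∂f/∂d_i = (d_o/(d_o+d_i))² = 0.738
δf = √((∂f/∂d_o · δd_o)² + (∂f/∂d_i · δd_i)²) = √(0.000200 + 0.783) = 0.885 cm
f = 10.2 cm, so δf/f = 0.885/10.2 = 0.0866.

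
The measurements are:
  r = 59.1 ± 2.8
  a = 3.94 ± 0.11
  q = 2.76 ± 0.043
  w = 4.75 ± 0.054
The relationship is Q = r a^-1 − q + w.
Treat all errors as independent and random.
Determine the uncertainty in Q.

Let p = r·a^-1 = 15.0. δp/p = √((1·δr/r)² + (-1·δa/a)²) = √(0.00224 + 0.000779) = 0.0550, so δp = 0.825.
Q = p − q + w: δQ = √(δp² + δq² + δw²) = √(0.680 + 0.00185 + 0.00292) = 0.828

0.828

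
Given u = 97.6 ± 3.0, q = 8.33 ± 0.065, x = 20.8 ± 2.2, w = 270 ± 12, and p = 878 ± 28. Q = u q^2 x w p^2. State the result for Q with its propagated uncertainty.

(2.93 ± 0.398) × 10^13

Since Q is a product/quotient, work with relative uncertainties:
  (1·δu/u)² = (1×0.0307)² = 0.000945;  (2·δq/q)² = (2×0.00780)² = 0.000244;  (1·δx/x)² = (1×0.106)² = 0.0112;  (1·δw/w)² = (1×0.0444)² = 0.00198;  (2·δp/p)² = (2×0.0319)² = 0.00407
δQ/Q = √(0.0184) = 0.136
Q = 2.93e+13, so δQ = 0.136 × 2.93e+13 = 3.98e+12.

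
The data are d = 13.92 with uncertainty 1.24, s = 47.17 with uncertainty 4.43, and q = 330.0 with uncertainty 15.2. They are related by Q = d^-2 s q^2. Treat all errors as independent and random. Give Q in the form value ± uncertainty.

Q is a product of powers, so relative uncertainties combine in quadrature:
  (-2·δd/d)² = (-2×0.0891)² = 0.0317;  (1·δs/s)² = (1×0.0939)² = 0.00882;  (2·δq/q)² = (2×0.0461)² = 0.00849
δQ/Q = √(0.0490) = 0.221
Q = 26510, so δQ = 0.221 × 26510 = 5870.

26510 ± 5870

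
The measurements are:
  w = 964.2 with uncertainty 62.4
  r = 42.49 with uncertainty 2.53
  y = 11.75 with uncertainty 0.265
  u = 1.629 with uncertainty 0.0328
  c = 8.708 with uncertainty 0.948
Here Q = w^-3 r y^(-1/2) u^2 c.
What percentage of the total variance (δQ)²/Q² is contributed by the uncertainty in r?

6.46%

(δQ/Q)² = (-3·δw/w)² + (1·δr/r)² + (−½·δy/y)² + (2·δu/u)² + (1·δc/c)²
  w term: (-3×0.0647)² = 0.0377
  r term: (1×0.0595)² = 0.00355
  y term: (-0.5×0.0226)² = 0.000127
  u term: (2×0.0201)² = 0.00162
  c term: (1×0.109)² = 0.0119
Total = 0.0548. Share from r = 0.00355/0.0548 = 0.0646.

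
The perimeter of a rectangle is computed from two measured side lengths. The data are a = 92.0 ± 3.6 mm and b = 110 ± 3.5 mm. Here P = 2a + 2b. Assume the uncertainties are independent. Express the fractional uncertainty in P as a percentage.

Sums and differences: (δP)² = Σ (cᵢ δxᵢ)².
  (2·δa)² = 51.8;  (2·δb)² = 49.0
δP = √(101) = 10.0 mm
P = 404 mm, so δP/P = 10.0/404 = 0.0249.

2.49%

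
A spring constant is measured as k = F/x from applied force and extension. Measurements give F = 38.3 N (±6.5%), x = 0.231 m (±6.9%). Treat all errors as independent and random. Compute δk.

15.7 N/m

Each factor contributes (exponent × relative error)² to (δk/k)²:
  (1·δF/F)² = (1×0.0650)² = 0.00423;  (-1·δx/x)² = (-1×0.0690)² = 0.00476
δk/k = √(0.00899) = 0.0948
k = 166 N/m, so δk = 0.0948 × 166 = 15.7 N/m.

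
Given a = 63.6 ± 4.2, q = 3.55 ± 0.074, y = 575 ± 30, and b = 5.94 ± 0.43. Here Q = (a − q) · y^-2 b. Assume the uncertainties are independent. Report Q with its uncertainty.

Let u = a − q = 60.1. δu = √(δa² + δq²) = √(17.6 + 0.00548) = 4.20, so δu/u = 0.0700.
Q is then a monomial in u, y, b:
δQ/Q = √((δu/u)² + (-2·δy/y)² + (1·δb/b)²) = √(0.00489 + 0.0109 + 0.00524) = 0.145
Q = 0.00108, so δQ = 0.145 × 0.00108 = 0.000156.

0.00108 ± 0.000156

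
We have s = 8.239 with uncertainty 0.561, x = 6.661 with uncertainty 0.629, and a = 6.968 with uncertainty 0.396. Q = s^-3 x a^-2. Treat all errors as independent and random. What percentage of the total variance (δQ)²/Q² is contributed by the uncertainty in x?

14.0%

(δQ/Q)² = (-3·δs/s)² + (1·δx/x)² + (-2·δa/a)²
  s term: (-3×0.0681)² = 0.0417
  x term: (1×0.0944)² = 0.00892
  a term: (-2×0.0568)² = 0.0129
Total = 0.0636. Share from x = 0.00892/0.0636 = 0.140.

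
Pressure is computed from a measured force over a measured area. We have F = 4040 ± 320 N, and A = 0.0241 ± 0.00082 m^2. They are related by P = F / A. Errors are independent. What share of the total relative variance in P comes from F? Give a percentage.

84.4%

(δP/P)² = (1·δF/F)² + (-1·δA/A)²
  F term: (1×0.0792)² = 0.00627
  A term: (-1×0.0340)² = 0.00116
Total = 0.00743. Share from F = 0.00627/0.00743 = 0.844.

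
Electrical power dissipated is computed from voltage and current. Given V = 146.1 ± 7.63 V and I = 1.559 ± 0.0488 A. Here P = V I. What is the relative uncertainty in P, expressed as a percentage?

6.09%

For a monomial P ∝ V, I, fractional errors add in quadrature:
  (1·δV/V)² = (1×0.0522)² = 0.00273;  (1·δI/I)² = (1×0.0313)² = 0.000980
δP/P = √(0.00371) = 0.0609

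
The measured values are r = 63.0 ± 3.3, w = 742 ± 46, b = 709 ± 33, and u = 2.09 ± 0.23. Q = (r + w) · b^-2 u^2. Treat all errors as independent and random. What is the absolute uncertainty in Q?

0.00172

Let h = r + w = 805. δh = √(δr² + δw²) = √(10.9 + 2120) = 46.1, so δh/h = 0.0573.
Q is then a monomial in h, b, u:
δQ/Q = √((δh/h)² + (-2·δb/b)² + (2·δu/u)²) = √(0.00328 + 0.00867 + 0.0484) = 0.246
Q = 0.00700, so δQ = 0.246 × 0.00700 = 0.00172.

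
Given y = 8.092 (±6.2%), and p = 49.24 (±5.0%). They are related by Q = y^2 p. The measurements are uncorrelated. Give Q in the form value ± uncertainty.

3224 ± 431

Relative error in a monomial: (δQ/Q)² = Σ (nᵢ · δxᵢ/xᵢ)².
  (2·δy/y)² = (2×0.0620)² = 0.0154;  (1·δp/p)² = (1×0.0500)² = 0.00250
δQ/Q = √(0.0179) = 0.134
Q = 3224, so δQ = 0.134 × 3224 = 431.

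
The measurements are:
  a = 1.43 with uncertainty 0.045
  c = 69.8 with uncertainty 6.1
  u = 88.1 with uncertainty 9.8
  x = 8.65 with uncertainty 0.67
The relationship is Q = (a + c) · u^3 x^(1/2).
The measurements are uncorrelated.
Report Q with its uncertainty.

(1.43 ± 0.497) × 10^8

Let w = a + c = 71.2. δw = √(δa² + δc²) = √(0.00202 + 37.2) = 6.10, so δw/w = 0.0856.
Q is then a monomial in w, u, x:
δQ/Q = √((δw/w)² + (3·δu/u)² + (½·δx/x)²) = √(0.00733 + 0.111 + 0.00150) = 0.347
Q = 1.43e+08, so δQ = 0.347 × 1.43e+08 = 4.97e+07.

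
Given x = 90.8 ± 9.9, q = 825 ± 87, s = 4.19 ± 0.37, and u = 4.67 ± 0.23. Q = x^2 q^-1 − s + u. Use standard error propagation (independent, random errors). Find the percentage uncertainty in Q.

23.5%

Let p = x^2·q^-1 = 9.99. δp/p = √((2·δx/x)² + (-1·δq/q)²) = √(0.0476 + 0.0111) = 0.242, so δp = 2.42.
Q = p − s + u: δQ = √(δp² + δs² + δu²) = √(5.86 + 0.137 + 0.0529) = 2.46
Q = 10.5, so δQ/Q = 2.46/10.5 = 0.235.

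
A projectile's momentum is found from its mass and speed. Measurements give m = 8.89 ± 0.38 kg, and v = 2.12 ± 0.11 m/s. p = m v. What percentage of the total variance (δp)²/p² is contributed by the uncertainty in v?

(δp/p)² = (1·δm/m)² + (1·δv/v)²
  m term: (1×0.0427)² = 0.00183
  v term: (1×0.0519)² = 0.00269
Total = 0.00452. Share from v = 0.00269/0.00452 = 0.596.

59.6%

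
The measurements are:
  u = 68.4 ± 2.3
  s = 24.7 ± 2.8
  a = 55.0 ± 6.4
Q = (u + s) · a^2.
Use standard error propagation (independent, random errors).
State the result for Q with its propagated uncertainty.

Let w = u + s = 93.1. δw = √(δu² + δs²) = √(5.29 + 7.84) = 3.62, so δw/w = 0.0389.
Q is then a monomial in w, a:
δQ/Q = √((δw/w)² + (2·δa/a)²) = √(0.00151 + 0.0542) = 0.236
Q = 2.82e+05, so δQ = 0.236 × 2.82e+05 = 66500.

(2.82 ± 0.665) × 10^5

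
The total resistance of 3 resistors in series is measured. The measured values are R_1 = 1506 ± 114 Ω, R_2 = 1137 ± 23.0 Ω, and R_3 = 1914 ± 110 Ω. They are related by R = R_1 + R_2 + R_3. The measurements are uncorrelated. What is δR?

160 Ω

R is a linear combination, so absolute uncertainties add in quadrature:
  (δR_1)² = 13000;  (δR_2)² = 529;  (δR_3)² = 12100
δR = √(25600) = 160 Ω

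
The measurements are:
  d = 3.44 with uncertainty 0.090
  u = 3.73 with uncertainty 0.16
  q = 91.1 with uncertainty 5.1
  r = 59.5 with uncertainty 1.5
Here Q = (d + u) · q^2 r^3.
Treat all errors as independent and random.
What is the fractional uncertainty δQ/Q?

Let w = d + u = 7.17. δw = √(δd² + δu²) = √(0.00810 + 0.0256) = 0.184, so δw/w = 0.0256.
Q is then a monomial in w, q, r:
δQ/Q = √((δw/w)² + (2·δq/q)² + (3·δr/r)²) = √(0.000656 + 0.0125 + 0.00572) = 0.138

0.138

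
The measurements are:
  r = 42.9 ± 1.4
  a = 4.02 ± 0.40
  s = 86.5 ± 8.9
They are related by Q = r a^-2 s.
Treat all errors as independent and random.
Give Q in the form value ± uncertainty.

230 ± 52.0

Q is a product of powers, so relative uncertainties combine in quadrature:
  (1·δr/r)² = (1×0.0326)² = 0.00106;  (-2·δa/a)² = (-2×0.0995)² = 0.0396;  (1·δs/s)² = (1×0.103)² = 0.0106
δQ/Q = √(0.0513) = 0.226
Q = 230, so δQ = 0.226 × 230 = 52.0.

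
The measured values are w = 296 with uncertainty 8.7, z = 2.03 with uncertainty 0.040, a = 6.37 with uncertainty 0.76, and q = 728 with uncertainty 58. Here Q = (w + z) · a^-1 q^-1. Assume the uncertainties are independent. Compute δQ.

0.00941

Let u = w + z = 298. δu = √(δw² + δz²) = √(75.7 + 0.00160) = 8.70, so δu/u = 0.0292.
Q is then a monomial in u, a, q:
δQ/Q = √((δu/u)² + (-1·δa/a)² + (-1·δq/q)²) = √(0.000852 + 0.0142 + 0.00635) = 0.146
Q = 0.0643, so δQ = 0.146 × 0.0643 = 0.00941.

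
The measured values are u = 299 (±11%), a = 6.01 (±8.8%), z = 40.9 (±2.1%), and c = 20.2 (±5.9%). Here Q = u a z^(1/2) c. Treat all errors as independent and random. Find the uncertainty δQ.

Q is a product of powers, so relative uncertainties combine in quadrature:
  (1·δu/u)² = (1×0.110)² = 0.0121;  (1·δa/a)² = (1×0.0880)² = 0.00774;  (½·δz/z)² = (0.5×0.0210)² = 0.000110;  (1·δc/c)² = (1×0.0590)² = 0.00348
δQ/Q = √(0.0234) = 0.153
Q = 2.32e+05, so δQ = 0.153 × 2.32e+05 = 35500.

35500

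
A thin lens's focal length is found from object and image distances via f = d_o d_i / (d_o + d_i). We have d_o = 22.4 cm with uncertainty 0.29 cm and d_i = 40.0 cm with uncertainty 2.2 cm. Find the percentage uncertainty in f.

2.14%

∂f/∂d_o = (d_i/(d_o+d_i))² = 0.411;  ∂f/∂d_i = (d_o/(d_o+d_i))² = 0.129
δf = √((∂f/∂d_o · δd_o)² + (∂f/∂d_i · δd_i)²) = √(0.0142 + 0.0804) = 0.308 cm
f = 14.4 cm, so δf/f = 0.308/14.4 = 0.0214.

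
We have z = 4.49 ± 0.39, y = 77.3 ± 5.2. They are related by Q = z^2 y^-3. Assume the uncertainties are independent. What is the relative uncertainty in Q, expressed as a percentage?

Since Q is a product/quotient, work with relative uncertainties:
  (2·δz/z)² = (2×0.0869)² = 0.0302;  (-3·δy/y)² = (-3×0.0673)² = 0.0407
δQ/Q = √(0.0709) = 0.266

26.6%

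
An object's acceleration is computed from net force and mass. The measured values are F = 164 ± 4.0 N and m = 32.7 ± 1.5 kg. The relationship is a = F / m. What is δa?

Each factor contributes (exponent × relative error)² to (δa/a)²:
  (1·δF/F)² = (1×0.0244)² = 0.000595;  (-1·δm/m)² = (-1×0.0459)² = 0.00210
δa/a = √(0.00270) = 0.0520
a = 5.02 m/s^2, so δa = 0.0520 × 5.02 = 0.261 m/s^2.

0.261 m/s^2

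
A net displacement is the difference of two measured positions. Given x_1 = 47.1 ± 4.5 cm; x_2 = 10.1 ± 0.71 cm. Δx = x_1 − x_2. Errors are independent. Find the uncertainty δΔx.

Each term contributes (cᵢ δxᵢ)² to (δΔx)²:
  (δx_1)² = 20.2;  (δx_2)² = 0.504
δΔx = √(20.8) = 4.56 cm

4.56 cm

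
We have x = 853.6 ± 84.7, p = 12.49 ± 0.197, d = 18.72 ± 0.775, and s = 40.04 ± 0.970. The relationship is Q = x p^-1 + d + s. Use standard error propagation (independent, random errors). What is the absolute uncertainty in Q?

Let w = x·p^-1 = 68.34. δw/w = √((1·δx/x)² + (-1·δp/p)²) = √(0.00985 + 0.000249) = 0.100, so δw = 6.87.
Q = w + d + s: δQ = √(δw² + δd² + δs²) = √(47.1 + 0.601 + 0.941) = 6.98

6.98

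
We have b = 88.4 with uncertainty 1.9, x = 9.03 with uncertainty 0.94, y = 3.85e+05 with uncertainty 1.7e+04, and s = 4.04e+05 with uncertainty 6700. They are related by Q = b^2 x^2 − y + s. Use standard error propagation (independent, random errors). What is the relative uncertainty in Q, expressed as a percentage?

Let p = b^2·x^2 = 6.37e+05. δp/p = √((2·δb/b)² + (2·δx/x)²) = √(0.00185 + 0.0433) = 0.213, so δp = 1.35e+05.
Q = p − y + s: δQ = √(δp² + δy² + δs²) = √(1.83e+10 + 2.89e+08 + 4.49e+07) = 1.37e+05
Q = 6.56e+05, so δQ/Q = 1.37e+05/6.56e+05 = 0.208.

20.8%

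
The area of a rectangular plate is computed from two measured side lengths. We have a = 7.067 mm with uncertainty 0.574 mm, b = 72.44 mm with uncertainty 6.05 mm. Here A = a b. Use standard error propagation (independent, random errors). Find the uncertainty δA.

Products/powers → add relative errors in quadrature, weighted by exponent:
  (1·δa/a)² = (1×0.0812)² = 0.00660;  (1·δb/b)² = (1×0.0835)² = 0.00698
δA/A = √(0.0136) = 0.117
A = 511.9 mm^2, so δA = 0.117 × 511.9 = 59.6 mm^2.

59.6 mm^2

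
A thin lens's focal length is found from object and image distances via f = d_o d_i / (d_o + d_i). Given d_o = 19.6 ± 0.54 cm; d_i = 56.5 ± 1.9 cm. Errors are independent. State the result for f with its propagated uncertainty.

∂f/∂d_o = (d_i/(d_o+d_i))² = 0.551;  ∂f/∂d_i = (d_o/(d_o+d_i))² = 0.0663
δf = √((∂f/∂d_o · δd_o)² + (∂f/∂d_i · δd_i)²) = √(0.0886 + 0.0159) = 0.323 cm
f = 14.6 cm.

14.6 ± 0.323 cm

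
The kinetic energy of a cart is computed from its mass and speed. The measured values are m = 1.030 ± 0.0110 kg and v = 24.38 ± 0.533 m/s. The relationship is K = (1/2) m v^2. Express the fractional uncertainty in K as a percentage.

Since K is a product/quotient, work with relative uncertainties:
  (1·δm/m)² = (1×0.0107)² = 0.000114;  (2·δv/v)² = (2×0.0219)² = 0.00191
δK/K = √(0.00203) = 0.0450

4.50%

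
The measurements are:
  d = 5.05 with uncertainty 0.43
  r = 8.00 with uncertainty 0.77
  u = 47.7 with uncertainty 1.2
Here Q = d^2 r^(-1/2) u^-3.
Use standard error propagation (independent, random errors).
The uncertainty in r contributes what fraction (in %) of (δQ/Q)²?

6.26%

(δQ/Q)² = (2·δd/d)² + (−½·δr/r)² + (-3·δu/u)²
  d term: (2×0.0851)² = 0.0290
  r term: (-0.5×0.0963)² = 0.00232
  u term: (-3×0.0252)² = 0.00570
Total = 0.0370. Share from r = 0.00232/0.0370 = 0.0626.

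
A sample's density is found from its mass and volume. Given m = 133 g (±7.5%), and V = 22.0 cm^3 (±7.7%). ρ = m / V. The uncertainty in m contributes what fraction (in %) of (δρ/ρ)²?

48.7%

(δρ/ρ)² = (1·δm/m)² + (-1·δV/V)²
  m term: (1×0.0750)² = 0.00562
  V term: (-1×0.0770)² = 0.00593
Total = 0.0116. Share from m = 0.00562/0.0116 = 0.487.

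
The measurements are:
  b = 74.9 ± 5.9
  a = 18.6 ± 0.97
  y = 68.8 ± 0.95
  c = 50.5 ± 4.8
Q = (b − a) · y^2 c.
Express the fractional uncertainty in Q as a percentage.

14.5%

Let u = b − a = 56.3. δu = √(δb² + δa²) = √(34.8 + 0.941) = 5.98, so δu/u = 0.106.
Q is then a monomial in u, y, c:
δQ/Q = √((δu/u)² + (2·δy/y)² + (1·δc/c)²) = √(0.0113 + 0.000763 + 0.00903) = 0.145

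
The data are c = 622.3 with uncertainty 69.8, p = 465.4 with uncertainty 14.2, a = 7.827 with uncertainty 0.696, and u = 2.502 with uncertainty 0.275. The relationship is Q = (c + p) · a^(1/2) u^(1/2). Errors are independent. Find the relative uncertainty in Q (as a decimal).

0.0964

Let w = c + p = 1088. δw = √(δc² + δp²) = √(4870 + 202) = 71.2, so δw/w = 0.0655.
Q is then a monomial in w, a, u:
δQ/Q = √((δw/w)² + (½·δa/a)² + (½·δu/u)²) = √(0.00429 + 0.00198 + 0.00302) = 0.0964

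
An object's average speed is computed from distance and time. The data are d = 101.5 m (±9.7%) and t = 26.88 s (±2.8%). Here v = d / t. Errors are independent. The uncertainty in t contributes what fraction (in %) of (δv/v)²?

(δv/v)² = (1·δd/d)² + (-1·δt/t)²
  d term: (1×0.0970)² = 0.00941
  t term: (-1×0.0280)² = 0.000784
Total = 0.0102. Share from t = 0.000784/0.0102 = 0.0769.

7.69%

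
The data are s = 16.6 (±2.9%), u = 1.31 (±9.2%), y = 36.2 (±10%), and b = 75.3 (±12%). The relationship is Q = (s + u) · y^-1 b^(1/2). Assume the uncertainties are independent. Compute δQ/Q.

0.120

Let w = s + u = 17.9. δw = √(δs² + δu²) = √(0.232 + 0.0145) = 0.496, so δw/w = 0.0277.
Q is then a monomial in w, y, b:
δQ/Q = √((δw/w)² + (-1·δy/y)² + (½·δb/b)²) = √(0.000768 + 0.0100 + 0.00360) = 0.120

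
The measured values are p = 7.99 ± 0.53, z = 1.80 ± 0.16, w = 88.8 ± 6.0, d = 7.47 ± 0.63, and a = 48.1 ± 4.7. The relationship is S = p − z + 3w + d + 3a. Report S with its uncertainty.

Absolute uncertainties add in quadrature for a linear combination:
  (δp)² = 0.281;  (δz)² = 0.0256;  (3·δw)² = 324;  (δd)² = 0.397;  (3·δa)² = 199
δS = √(524) = 22.9
S = 424.

424 ± 22.9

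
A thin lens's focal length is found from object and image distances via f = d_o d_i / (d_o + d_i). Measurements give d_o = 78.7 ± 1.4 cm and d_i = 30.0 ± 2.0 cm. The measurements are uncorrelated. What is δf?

∂f/∂d_o = (d_i/(d_o+d_i))² = 0.0762;  ∂f/∂d_i = (d_o/(d_o+d_i))² = 0.524
δf = √((∂f/∂d_o · δd_o)² + (∂f/∂d_i · δd_i)²) = √(0.0114 + 1.10) = 1.05 cm

1.05 cm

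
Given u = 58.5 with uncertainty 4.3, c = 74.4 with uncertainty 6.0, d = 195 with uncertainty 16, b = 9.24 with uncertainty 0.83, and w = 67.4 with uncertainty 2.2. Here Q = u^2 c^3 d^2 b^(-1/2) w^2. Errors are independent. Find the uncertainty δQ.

2.7e+16

Relative error in a monomial: (δQ/Q)² = Σ (nᵢ · δxᵢ/xᵢ)².
  (2·δu/u)² = (2×0.0735)² = 0.0216;  (3·δc/c)² = (3×0.0806)² = 0.0585;  (2·δd/d)² = (2×0.0821)² = 0.0269;  (−½·δb/b)² = (-0.5×0.0898)² = 0.00202;  (2·δw/w)² = (2×0.0326)² = 0.00426
δQ/Q = √(0.113) = 0.337
Q = 8.01e+16, so δQ = 0.337 × 8.01e+16 = 2.7e+16.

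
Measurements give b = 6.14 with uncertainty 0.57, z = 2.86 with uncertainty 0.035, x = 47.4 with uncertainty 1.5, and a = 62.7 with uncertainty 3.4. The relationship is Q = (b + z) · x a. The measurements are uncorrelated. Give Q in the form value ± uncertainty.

26700 ± 2390

Let u = b + z = 9.00. δu = √(δb² + δz²) = √(0.325 + 0.00123) = 0.571, so δu/u = 0.0635.
Q is then a monomial in u, x, a:
δQ/Q = √((δu/u)² + (1·δx/x)² + (1·δa/a)²) = √(0.00403 + 0.00100 + 0.00294) = 0.0893
Q = 26700, so δQ = 0.0893 × 26700 = 2390.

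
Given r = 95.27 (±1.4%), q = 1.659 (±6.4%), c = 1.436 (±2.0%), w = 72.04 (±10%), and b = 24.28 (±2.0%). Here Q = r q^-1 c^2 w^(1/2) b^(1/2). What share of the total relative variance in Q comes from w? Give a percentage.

(δQ/Q)² = (1·δr/r)² + (-1·δq/q)² + (2·δc/c)² + (½·δw/w)² + (½·δb/b)²
  r term: (1×0.0140)² = 0.000196
  q term: (-1×0.0640)² = 0.00410
  c term: (2×0.0200)² = 0.00160
  w term: (0.5×0.100)² = 0.00250
  b term: (0.5×0.0200)² = 0.000100
Total = 0.00849. Share from w = 0.00250/0.00849 = 0.294.

29.4%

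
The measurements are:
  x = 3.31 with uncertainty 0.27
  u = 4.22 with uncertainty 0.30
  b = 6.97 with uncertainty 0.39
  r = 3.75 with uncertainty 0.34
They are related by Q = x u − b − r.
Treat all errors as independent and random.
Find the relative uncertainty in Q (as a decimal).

Let p = x·u = 14.0. δp/p = √((1·δx/x)² + (1·δu/u)²) = √(0.00665 + 0.00505) = 0.108, so δp = 1.51.
Q = p − b − r: δQ = √(δp² + δb² + δr²) = √(2.28 + 0.152 + 0.116) = 1.60
Q = 3.25, so δQ/Q = 1.60/3.25 = 0.492.

0.492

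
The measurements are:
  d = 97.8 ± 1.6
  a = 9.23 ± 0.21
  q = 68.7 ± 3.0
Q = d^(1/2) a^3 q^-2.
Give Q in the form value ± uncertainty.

Relative error in a monomial: (δQ/Q)² = Σ (nᵢ · δxᵢ/xᵢ)².
  (½·δd/d)² = (0.5×0.0164)² = 6.69e-05;  (3·δa/a)² = (3×0.0228)² = 0.00466;  (-2·δq/q)² = (-2×0.0437)² = 0.00763
δQ/Q = √(0.0124) = 0.111
Q = 1.65, so δQ = 0.111 × 1.65 = 0.183.

1.65 ± 0.183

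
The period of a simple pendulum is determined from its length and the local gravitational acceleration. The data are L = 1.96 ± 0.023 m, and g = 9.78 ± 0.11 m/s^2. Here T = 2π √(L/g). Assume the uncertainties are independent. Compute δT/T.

0.00813

Since T is a product/quotient, work with relative uncertainties:
  (½·δL/L)² = (0.5×0.0117)² = 3.44e-05;  (−½·δg/g)² = (-0.5×0.0112)² = 3.16e-05
δT/T = √(6.61e-05) = 0.00813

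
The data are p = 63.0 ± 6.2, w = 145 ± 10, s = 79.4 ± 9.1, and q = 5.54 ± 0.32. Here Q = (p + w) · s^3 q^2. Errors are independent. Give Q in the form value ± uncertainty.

Let u = p + w = 208. δu = √(δp² + δw²) = √(38.4 + 100) = 11.8, so δu/u = 0.0566.
Q is then a monomial in u, s, q:
δQ/Q = √((δu/u)² + (3·δs/s)² + (2·δq/q)²) = √(0.00320 + 0.118 + 0.0133) = 0.367
Q = 3.2e+09, so δQ = 0.367 × 3.2e+09 = 1.17e+09.

(3.20 ± 1.17) × 10^9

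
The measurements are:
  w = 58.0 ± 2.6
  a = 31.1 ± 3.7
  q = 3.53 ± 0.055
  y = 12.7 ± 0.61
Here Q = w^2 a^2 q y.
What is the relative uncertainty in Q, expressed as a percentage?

Products/powers → add relative errors in quadrature, weighted by exponent:
  (2·δw/w)² = (2×0.0448)² = 0.00804;  (2·δa/a)² = (2×0.119)² = 0.0566;  (1·δq/q)² = (1×0.0156)² = 0.000243;  (1·δy/y)² = (1×0.0480)² = 0.00231
δQ/Q = √(0.0672) = 0.259

25.9%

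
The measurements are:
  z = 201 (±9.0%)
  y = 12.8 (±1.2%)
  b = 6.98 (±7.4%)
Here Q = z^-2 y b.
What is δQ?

Since Q is a product/quotient, work with relative uncertainties:
  (-2·δz/z)² = (-2×0.0900)² = 0.0324;  (1·δy/y)² = (1×0.0120)² = 0.000144;  (1·δb/b)² = (1×0.0740)² = 0.00548
δQ/Q = √(0.0380) = 0.195
Q = 0.00221, so δQ = 0.195 × 0.00221 = 0.000431.

0.000431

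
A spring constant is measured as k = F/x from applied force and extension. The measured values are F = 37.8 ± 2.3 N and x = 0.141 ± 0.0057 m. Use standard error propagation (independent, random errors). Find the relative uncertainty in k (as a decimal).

0.0731

Since k is a product/quotient, work with relative uncertainties:
  (1·δF/F)² = (1×0.0608)² = 0.00370;  (-1·δx/x)² = (-1×0.0404)² = 0.00163
δk/k = √(0.00534) = 0.0731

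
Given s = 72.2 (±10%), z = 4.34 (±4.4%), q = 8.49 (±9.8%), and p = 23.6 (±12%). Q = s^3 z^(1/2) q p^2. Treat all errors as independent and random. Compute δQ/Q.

0.397

Since Q is a product/quotient, work with relative uncertainties:
  (3·δs/s)² = (3×0.100)² = 0.0900;  (½·δz/z)² = (0.5×0.0440)² = 0.000484;  (1·δq/q)² = (1×0.0980)² = 0.00960;  (2·δp/p)² = (2×0.120)² = 0.0576
δQ/Q = √(0.158) = 0.397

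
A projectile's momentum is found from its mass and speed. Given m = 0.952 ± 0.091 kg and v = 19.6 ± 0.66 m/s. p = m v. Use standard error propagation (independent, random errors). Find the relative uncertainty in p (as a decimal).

0.101

p is a product of powers, so relative uncertainties combine in quadrature:
  (1·δm/m)² = (1×0.0956)² = 0.00914;  (1·δv/v)² = (1×0.0337)² = 0.00113
δp/p = √(0.0103) = 0.101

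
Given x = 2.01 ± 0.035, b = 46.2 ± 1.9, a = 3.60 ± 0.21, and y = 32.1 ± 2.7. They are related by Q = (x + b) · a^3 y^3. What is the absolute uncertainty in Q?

Let u = x + b = 48.2. δu = √(δx² + δb²) = √(0.00123 + 3.61) = 1.90, so δu/u = 0.0394.
Q is then a monomial in u, a, y:
δQ/Q = √((δu/u)² + (3·δa/a)² + (3·δy/y)²) = √(0.00155 + 0.0306 + 0.0637) = 0.310
Q = 7.44e+07, so δQ = 0.310 × 7.44e+07 = 2.3e+07.

2.3e+07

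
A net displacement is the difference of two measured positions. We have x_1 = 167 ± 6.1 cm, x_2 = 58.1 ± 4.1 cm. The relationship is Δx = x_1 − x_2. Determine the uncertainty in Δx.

For a sum/difference, combine absolute errors in quadrature:
  (δx_1)² = 37.2;  (δx_2)² = 16.8
δΔx = √(54.0) = 7.35 cm

7.35 cm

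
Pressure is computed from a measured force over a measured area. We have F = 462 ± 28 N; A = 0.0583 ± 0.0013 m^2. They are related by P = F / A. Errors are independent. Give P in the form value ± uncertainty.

7920 ± 512 Pa

P is a product of powers, so relative uncertainties combine in quadrature:
  (1·δF/F)² = (1×0.0606)² = 0.00367;  (-1·δA/A)² = (-1×0.0223)² = 0.000497
δP/P = √(0.00417) = 0.0646
P = 7920 Pa, so δP = 0.0646 × 7920 = 512 Pa.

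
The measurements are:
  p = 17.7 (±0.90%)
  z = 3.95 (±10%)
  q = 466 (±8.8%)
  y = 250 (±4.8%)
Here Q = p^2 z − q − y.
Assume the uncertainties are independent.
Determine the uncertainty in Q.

Let w = p^2·z = 1240. δw/w = √((2·δp/p)² + (1·δz/z)²) = √(0.000324 + 0.0100) = 0.102, so δw = 126.
Q = w − q − y: δQ = √(δw² + δq² + δy²) = √(15800 + 1680 + 144) = 133

133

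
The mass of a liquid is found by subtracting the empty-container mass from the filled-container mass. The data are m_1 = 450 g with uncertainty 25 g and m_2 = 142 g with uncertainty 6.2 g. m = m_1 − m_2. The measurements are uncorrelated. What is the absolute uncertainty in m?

m is a linear combination, so absolute uncertainties add in quadrature:
  (δm_1)² = 625;  (δm_2)² = 38.4
δm = √(663) = 25.8 g

25.8 g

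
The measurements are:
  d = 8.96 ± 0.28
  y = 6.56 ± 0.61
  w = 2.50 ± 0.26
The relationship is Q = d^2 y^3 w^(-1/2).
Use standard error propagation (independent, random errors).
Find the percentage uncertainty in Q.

Relative error in a monomial: (δQ/Q)² = Σ (nᵢ · δxᵢ/xᵢ)².
  (2·δd/d)² = (2×0.0312)² = 0.00391;  (3·δy/y)² = (3×0.0930)² = 0.0778;  (−½·δw/w)² = (-0.5×0.104)² = 0.00270
δQ/Q = √(0.0844) = 0.291

29.1%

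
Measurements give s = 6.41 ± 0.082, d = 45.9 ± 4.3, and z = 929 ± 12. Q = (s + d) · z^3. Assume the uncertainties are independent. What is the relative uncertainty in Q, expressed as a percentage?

Let u = s + d = 52.3. δu = √(δs² + δd²) = √(0.00672 + 18.5) = 4.30, so δu/u = 0.0822.
Q is then a monomial in u, z:
δQ/Q = √((δu/u)² + (3·δz/z)²) = √(0.00676 + 0.00150) = 0.0909

9.09%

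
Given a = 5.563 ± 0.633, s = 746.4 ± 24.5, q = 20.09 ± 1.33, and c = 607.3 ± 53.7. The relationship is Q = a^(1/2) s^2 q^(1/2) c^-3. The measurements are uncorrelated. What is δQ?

Each factor contributes (exponent × relative error)² to (δQ/Q)²:
  (½·δa/a)² = (0.5×0.114)² = 0.00324;  (2·δs/s)² = (2×0.0328)² = 0.00431;  (½·δq/q)² = (0.5×0.0662)² = 0.00110;  (-3·δc/c)² = (-3×0.0884)² = 0.0704
δQ/Q = √(0.0790) = 0.281
Q = 0.02630, so δQ = 0.281 × 0.02630 = 0.00739.

0.00739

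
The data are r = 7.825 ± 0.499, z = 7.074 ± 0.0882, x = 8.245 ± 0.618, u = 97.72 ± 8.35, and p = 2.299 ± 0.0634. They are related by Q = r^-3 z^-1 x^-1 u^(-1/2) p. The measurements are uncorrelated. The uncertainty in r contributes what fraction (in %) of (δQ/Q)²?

81.4%

(δQ/Q)² = (-3·δr/r)² + (-1·δz/z)² + (-1·δx/x)² + (−½·δu/u)² + (1·δp/p)²
  r term: (-3×0.0638)² = 0.0366
  z term: (-1×0.0125)² = 0.000155
  x term: (-1×0.0750)² = 0.00562
  u term: (-0.5×0.0854)² = 0.00183
  p term: (1×0.0276)² = 0.000761
Total = 0.0450. Share from r = 0.0366/0.0450 = 0.814.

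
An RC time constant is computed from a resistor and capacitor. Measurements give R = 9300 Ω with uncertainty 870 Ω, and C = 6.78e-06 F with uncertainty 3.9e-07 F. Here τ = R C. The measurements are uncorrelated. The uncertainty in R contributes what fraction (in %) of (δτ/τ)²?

(δτ/τ)² = (1·δR/R)² + (1·δC/C)²
  R term: (1×0.0935)² = 0.00875
  C term: (1×0.0575)² = 0.00331
Total = 0.0121. Share from R = 0.00875/0.0121 = 0.726.

72.6%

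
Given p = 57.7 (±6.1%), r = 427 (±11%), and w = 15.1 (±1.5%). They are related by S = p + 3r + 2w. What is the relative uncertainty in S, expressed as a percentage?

Each term contributes (cᵢ δxᵢ)² to (δS)²:
  (δp)² = 12.4;  (3·δr)² = 19900;  (2·δw)² = 0.205
δS = √(19900) = 141
S = 1370, so δS/S = 141/1370 = 0.103.

10.3%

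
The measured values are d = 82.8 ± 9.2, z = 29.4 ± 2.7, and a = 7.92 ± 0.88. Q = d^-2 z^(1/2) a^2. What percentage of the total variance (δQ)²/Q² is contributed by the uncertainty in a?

(δQ/Q)² = (-2·δd/d)² + (½·δz/z)² + (2·δa/a)²
  d term: (-2×0.111)² = 0.0494
  z term: (0.5×0.0918)² = 0.00211
  a term: (2×0.111)² = 0.0494
Total = 0.101. Share from a = 0.0494/0.101 = 0.490.

49.0%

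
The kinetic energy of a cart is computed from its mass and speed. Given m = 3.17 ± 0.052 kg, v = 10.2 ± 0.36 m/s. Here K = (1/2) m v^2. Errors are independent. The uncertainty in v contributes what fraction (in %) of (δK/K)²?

94.9%

(δK/K)² = (1·δm/m)² + (2·δv/v)²
  m term: (1×0.0164)² = 0.000269
  v term: (2×0.0353)² = 0.00498
Total = 0.00525. Share from v = 0.00498/0.00525 = 0.949.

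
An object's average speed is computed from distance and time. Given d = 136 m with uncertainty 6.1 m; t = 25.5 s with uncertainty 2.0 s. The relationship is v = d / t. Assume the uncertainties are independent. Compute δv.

0.482 m/s

Since v is a product/quotient, work with relative uncertainties:
  (1·δd/d)² = (1×0.0449)² = 0.00201;  (-1·δt/t)² = (-1×0.0784)² = 0.00615
δv/v = √(0.00816) = 0.0904
v = 5.33 m/s, so δv = 0.0904 × 5.33 = 0.482 m/s.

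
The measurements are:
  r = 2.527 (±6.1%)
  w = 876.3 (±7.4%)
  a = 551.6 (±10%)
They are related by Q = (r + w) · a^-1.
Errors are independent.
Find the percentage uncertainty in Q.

12.4%

Let u = r + w = 878.8. δu = √(δr² + δw²) = √(0.0238 + 4210) = 64.8, so δu/u = 0.0738.
Q is then a monomial in u, a:
δQ/Q = √((δu/u)² + (-1·δa/a)²) = √(0.00544 + 0.0100) = 0.124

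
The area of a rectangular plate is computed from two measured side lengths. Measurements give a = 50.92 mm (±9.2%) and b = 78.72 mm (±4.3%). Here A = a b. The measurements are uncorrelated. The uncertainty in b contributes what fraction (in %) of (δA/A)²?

(δA/A)² = (1·δa/a)² + (1·δb/b)²
  a term: (1×0.0920)² = 0.00846
  b term: (1×0.0430)² = 0.00185
Total = 0.0103. Share from b = 0.00185/0.0103 = 0.179.

17.9%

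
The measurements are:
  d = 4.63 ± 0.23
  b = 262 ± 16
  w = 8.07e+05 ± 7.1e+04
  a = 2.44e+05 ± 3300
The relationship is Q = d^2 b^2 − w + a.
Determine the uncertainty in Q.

2.42e+05

Let p = d^2·b^2 = 1.47e+06. δp/p = √((2·δd/d)² + (2·δb/b)²) = √(0.00987 + 0.0149) = 0.157, so δp = 2.32e+05.
Q = p − w + a: δQ = √(δp² + δw² + δa²) = √(5.37e+10 + 5.04e+09 + 1.09e+07) = 2.42e+05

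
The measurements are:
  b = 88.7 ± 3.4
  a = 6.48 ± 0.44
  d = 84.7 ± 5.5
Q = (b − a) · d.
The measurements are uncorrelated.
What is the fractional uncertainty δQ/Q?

Let u = b − a = 82.2. δu = √(δb² + δa²) = √(11.6 + 0.194) = 3.43, so δu/u = 0.0417.
Q is then a monomial in u, d:
δQ/Q = √((δu/u)² + (1·δd/d)²) = √(0.00174 + 0.00422) = 0.0772

0.0772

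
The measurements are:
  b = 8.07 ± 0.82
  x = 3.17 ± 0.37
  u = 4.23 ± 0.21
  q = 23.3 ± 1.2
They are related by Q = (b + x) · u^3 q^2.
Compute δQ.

Let w = b + x = 11.2. δw = √(δb² + δx²) = √(0.672 + 0.137) = 0.900, so δw/w = 0.0800.
Q is then a monomial in w, u, q:
δQ/Q = √((δw/w)² + (3·δu/u)² + (2·δq/q)²) = √(0.00641 + 0.0222 + 0.0106) = 0.198
Q = 4.62e+05, so δQ = 0.198 × 4.62e+05 = 91400.

91400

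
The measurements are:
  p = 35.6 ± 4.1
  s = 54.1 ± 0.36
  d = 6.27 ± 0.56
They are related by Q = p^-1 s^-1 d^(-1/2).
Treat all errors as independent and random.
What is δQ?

2.57e-05

Relative error in a monomial: (δQ/Q)² = Σ (nᵢ · δxᵢ/xᵢ)².
  (-1·δp/p)² = (-1×0.115)² = 0.0133;  (-1·δs/s)² = (-1×0.00665)² = 4.43e-05;  (−½·δd/d)² = (-0.5×0.0893)² = 0.00199
δQ/Q = √(0.0153) = 0.124
Q = 0.000207, so δQ = 0.124 × 0.000207 = 2.57e-05.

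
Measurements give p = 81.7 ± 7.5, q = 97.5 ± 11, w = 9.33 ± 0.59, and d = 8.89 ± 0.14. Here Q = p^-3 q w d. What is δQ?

0.00452

Relative error in a monomial: (δQ/Q)² = Σ (nᵢ · δxᵢ/xᵢ)².
  (-3·δp/p)² = (-3×0.0918)² = 0.0758;  (1·δq/q)² = (1×0.113)² = 0.0127;  (1·δw/w)² = (1×0.0632)² = 0.00400;  (1·δd/d)² = (1×0.0157)² = 0.000248
δQ/Q = √(0.0928) = 0.305
Q = 0.0148, so δQ = 0.305 × 0.0148 = 0.00452.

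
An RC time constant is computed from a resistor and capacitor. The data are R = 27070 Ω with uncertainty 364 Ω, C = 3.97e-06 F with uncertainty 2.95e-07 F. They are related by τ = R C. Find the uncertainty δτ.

0.00812 s

For a monomial τ ∝ R, C, fractional errors add in quadrature:
  (1·δR/R)² = (1×0.0134)² = 0.000181;  (1·δC/C)² = (1×0.0743)² = 0.00552
δτ/τ = √(0.00570) = 0.0755
τ = 0.1075 s, so δτ = 0.0755 × 0.1075 = 0.00812 s.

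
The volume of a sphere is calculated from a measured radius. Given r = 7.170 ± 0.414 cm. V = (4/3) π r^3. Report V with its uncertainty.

For a monomial V ∝ r^3, fractional errors add in quadrature:
  (3·δr/r)² = (3×0.0577)² = 0.0300
δV/V = √(0.0300) = 0.173
V = 1544 cm^3, so δV = 0.173 × 1544 = 267 cm^3.

1544 ± 267 cm^3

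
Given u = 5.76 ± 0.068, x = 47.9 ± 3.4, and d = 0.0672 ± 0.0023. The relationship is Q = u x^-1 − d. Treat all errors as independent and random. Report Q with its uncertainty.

Let p = u·x^-1 = 0.120. δp/p = √((1·δu/u)² + (-1·δx/x)²) = √(0.000139 + 0.00504) = 0.0720, so δp = 0.00865.
Q = p − d: δQ = √(δp² + δd²) = √(7.49e-05 + 5.29e-06) = 0.00895
Q = 0.0531.

0.0531 ± 0.00895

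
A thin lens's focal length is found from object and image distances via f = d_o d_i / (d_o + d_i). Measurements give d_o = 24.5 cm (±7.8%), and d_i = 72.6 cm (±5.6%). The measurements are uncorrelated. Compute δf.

1.10 cm

∂f/∂d_o = (d_i/(d_o+d_i))² = 0.559;  ∂f/∂d_i = (d_o/(d_o+d_i))² = 0.0637
δf = √((∂f/∂d_o · δd_o)² + (∂f/∂d_i · δd_i)²) = √(1.14 + 0.0670) = 1.10 cm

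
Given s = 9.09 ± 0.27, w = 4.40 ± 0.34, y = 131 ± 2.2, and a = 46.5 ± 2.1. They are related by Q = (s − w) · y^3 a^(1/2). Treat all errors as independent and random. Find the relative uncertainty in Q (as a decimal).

Let u = s − w = 4.69. δu = √(δs² + δw²) = √(0.0729 + 0.116) = 0.434, so δu/u = 0.0926.
Q is then a monomial in u, y, a:
δQ/Q = √((δu/u)² + (3·δy/y)² + (½·δa/a)²) = √(0.00857 + 0.00254 + 0.000510) = 0.108

0.108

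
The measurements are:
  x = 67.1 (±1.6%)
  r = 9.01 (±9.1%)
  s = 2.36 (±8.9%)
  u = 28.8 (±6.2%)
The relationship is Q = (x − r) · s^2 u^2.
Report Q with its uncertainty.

Let w = x − r = 58.1. δw = √(δx² + δr²) = √(1.15 + 0.672) = 1.35, so δw/w = 0.0233.
Q is then a monomial in w, s, u:
δQ/Q = √((δw/w)² + (2·δs/s)² + (2·δu/u)²) = √(0.000541 + 0.0317 + 0.0154) = 0.218
Q = 2.68e+05, so δQ = 0.218 × 2.68e+05 = 58500.

(2.68 ± 0.585) × 10^5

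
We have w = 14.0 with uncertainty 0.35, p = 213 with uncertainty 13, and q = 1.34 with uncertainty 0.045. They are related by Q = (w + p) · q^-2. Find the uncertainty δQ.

Let u = w + p = 227. δu = √(δw² + δp²) = √(0.122 + 169) = 13.0, so δu/u = 0.0573.
Q is then a monomial in u, q:
δQ/Q = √((δu/u)² + (-2·δq/q)²) = √(0.00328 + 0.00451) = 0.0883
Q = 126, so δQ = 0.0883 × 126 = 11.2.

11.2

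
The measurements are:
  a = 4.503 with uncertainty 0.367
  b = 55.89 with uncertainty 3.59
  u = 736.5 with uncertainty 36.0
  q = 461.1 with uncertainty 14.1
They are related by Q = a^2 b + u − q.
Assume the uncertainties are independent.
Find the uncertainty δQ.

Let p = a^2·b = 1133. δp/p = √((2·δa/a)² + (1·δb/b)²) = √(0.0266 + 0.00413) = 0.175, so δp = 199.
Q = p + u − q: δQ = √(δp² + δu² + δq²) = √(39400 + 1300 + 199) = 202

202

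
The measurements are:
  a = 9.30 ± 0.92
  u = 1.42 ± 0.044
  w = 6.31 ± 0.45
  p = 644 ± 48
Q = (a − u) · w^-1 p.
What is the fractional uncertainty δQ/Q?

0.156

Let h = a − u = 7.88. δh = √(δa² + δu²) = √(0.846 + 0.00194) = 0.921, so δh/h = 0.117.
Q is then a monomial in h, w, p:
δQ/Q = √((δh/h)² + (-1·δw/w)² + (1·δp/p)²) = √(0.0137 + 0.00509 + 0.00556) = 0.156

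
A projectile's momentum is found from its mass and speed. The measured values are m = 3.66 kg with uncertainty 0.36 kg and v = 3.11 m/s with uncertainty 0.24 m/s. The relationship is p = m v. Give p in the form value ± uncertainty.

11.4 ± 1.42 kg·m/s

For a monomial p ∝ m, v, fractional errors add in quadrature:
  (1·δm/m)² = (1×0.0984)² = 0.00967;  (1·δv/v)² = (1×0.0772)² = 0.00596
δp/p = √(0.0156) = 0.125
p = 11.4 kg·m/s, so δp = 0.125 × 11.4 = 1.42 kg·m/s.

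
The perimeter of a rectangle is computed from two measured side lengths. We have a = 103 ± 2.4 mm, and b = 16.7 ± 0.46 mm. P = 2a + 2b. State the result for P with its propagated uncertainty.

239 ± 4.89 mm

Absolute uncertainties add in quadrature for a linear combination:
  (2·δa)² = 23.0;  (2·δb)² = 0.846
δP = √(23.9) = 4.89 mm
P = 239 mm.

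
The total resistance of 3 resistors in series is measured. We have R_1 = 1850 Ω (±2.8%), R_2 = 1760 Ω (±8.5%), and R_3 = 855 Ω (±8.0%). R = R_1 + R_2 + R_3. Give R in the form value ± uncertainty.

4460 ± 172 Ω

R is a linear combination, so absolute uncertainties add in quadrature:
  (δR_1)² = 2680;  (δR_2)² = 22400;  (δR_3)² = 4680
δR = √(29700) = 172 Ω
R = 4460 Ω.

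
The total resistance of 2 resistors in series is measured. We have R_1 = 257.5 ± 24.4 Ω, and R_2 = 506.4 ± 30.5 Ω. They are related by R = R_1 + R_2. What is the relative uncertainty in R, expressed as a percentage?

R is a linear combination, so absolute uncertainties add in quadrature:
  (δR_1)² = 595;  (δR_2)² = 930
δR = √(1530) = 39.1 Ω
R = 763.9 Ω, so δR/R = 39.1/763.9 = 0.0511.

5.11%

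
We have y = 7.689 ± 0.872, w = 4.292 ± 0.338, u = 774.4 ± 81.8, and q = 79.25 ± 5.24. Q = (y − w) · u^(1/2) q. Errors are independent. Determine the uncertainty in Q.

2160

Let h = y − w = 3.397. δh = √(δy² + δw²) = √(0.760 + 0.114) = 0.935, so δh/h = 0.275.
Q is then a monomial in h, u, q:
δQ/Q = √((δh/h)² + (½·δu/u)² + (1·δq/q)²) = √(0.0758 + 0.00279 + 0.00437) = 0.288
Q = 7492, so δQ = 0.288 × 7492 = 2160.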